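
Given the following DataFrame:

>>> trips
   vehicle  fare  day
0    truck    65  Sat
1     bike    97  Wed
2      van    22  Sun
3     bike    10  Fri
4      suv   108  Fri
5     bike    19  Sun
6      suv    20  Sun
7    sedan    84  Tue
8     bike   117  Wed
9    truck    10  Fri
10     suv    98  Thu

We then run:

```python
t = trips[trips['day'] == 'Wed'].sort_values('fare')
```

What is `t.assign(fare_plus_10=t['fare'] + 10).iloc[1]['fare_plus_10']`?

filter rows where day == 'Wed':
  vehicle  fare  day
1    bike    97  Wed
8    bike   117  Wed
sort by fare:
  vehicle  fare  day
1    bike    97  Wed
8    bike   117  Wed
add column fare_plus_10 = t['fare'] + 10:
  vehicle  fare  day  fare_plus_10
1    bike    97  Wed           107
8    bike   117  Wed           127

127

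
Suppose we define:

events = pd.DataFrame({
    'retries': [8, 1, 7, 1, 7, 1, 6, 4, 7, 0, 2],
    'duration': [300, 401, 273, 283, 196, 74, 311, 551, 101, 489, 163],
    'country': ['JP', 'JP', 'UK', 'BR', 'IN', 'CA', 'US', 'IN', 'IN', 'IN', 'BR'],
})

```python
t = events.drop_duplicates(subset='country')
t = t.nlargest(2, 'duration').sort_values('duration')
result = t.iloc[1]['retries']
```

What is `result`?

drop duplicate country (keep=first):
   retries  duration country
0        8       300      JP
2        7       273      UK
3        1       283      BR
4        7       196      IN
5        1        74      CA
6        6       311      US
take 2 rows with largest duration:
   retries  duration country
6        6       311      US
0        8       300      JP
sort by duration:
   retries  duration country
0        8       300      JP
6        6       311      US

6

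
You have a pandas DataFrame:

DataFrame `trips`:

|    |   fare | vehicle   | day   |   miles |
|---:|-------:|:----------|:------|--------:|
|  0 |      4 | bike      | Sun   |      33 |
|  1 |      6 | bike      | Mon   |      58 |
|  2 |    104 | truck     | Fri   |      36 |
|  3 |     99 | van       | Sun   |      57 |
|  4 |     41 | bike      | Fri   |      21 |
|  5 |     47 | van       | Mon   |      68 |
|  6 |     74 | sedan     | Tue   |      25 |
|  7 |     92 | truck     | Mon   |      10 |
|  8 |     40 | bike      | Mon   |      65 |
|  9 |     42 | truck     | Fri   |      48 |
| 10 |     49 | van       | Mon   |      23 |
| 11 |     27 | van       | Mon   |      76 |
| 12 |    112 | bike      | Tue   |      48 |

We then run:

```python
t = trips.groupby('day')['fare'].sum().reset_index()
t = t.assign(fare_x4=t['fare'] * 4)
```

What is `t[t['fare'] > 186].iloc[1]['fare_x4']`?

group by day, sum of fare:
day
Fri    187
Mon    261
Sun    103
Tue    186
Name: fare, dtype: int64
reset_index():
   day  fare
0  Fri   187
1  Mon   261
2  Sun   103
3  Tue   186
add column fare_x4 = t['fare'] * 4:
   day  fare  fare_x4
0  Fri   187      748
1  Mon   261     1044
2  Sun   103      412
3  Tue   186      744
filter rows where fare > 186:
   day  fare  fare_x4
0  Fri   187      748
1  Mon   261     1044

1044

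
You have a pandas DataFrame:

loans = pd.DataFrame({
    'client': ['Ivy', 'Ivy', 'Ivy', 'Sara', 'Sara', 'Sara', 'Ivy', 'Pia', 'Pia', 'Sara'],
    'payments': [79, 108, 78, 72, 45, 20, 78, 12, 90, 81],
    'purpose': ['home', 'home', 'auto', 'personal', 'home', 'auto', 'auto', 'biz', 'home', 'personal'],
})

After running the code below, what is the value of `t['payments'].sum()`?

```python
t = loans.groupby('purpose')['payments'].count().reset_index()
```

group by purpose, count of payments:
purpose
auto        3
biz         1
home        4
personal    2
Name: payments, dtype: int64
reset_index():
    purpose  payments
0      auto         3
1       biz         1
2      home         4
3  personal         2
So sum() = 10.

10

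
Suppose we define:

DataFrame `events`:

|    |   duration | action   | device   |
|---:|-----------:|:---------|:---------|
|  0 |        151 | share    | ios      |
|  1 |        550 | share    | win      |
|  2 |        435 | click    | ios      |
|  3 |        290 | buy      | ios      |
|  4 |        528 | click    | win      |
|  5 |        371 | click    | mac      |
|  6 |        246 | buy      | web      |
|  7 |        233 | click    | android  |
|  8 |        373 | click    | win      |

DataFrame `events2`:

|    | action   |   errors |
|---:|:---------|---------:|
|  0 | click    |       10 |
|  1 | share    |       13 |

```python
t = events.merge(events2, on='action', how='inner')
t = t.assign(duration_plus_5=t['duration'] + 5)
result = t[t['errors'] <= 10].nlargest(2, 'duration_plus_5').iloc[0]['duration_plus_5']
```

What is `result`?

merge on 'action' (how='inner') → 7 rows:
   duration action   device  errors
0       151  share      ios      13
1       550  share      win      13
2       435  click      ios      10
3       528  click      win      10
4       371  click      mac      10
5       233  click  android      10
6       373  click      win      10
add column duration_plus_5 = t['duration'] + 5:
   duration action   device  errors  duration_plus_5
0       151  share      ios      13              156
1       550  share      win      13              555
2       435  click      ios      10              440
3       528  click      win      10              533
4       371  click      mac      10              376
5       233  click  android      10              238
6       373  click      win      10              378
filter rows where errors <= 10:
   duration action   device  errors  duration_plus_5
2       435  click      ios      10              440
3       528  click      win      10              533
4       371  click      mac      10              376
5       233  click  android      10              238
6       373  click      win      10              378
take 2 rows with largest duration_plus_5:
   duration action device  errors  duration_plus_5
3       528  click    win      10              533
2       435  click    ios      10              440

533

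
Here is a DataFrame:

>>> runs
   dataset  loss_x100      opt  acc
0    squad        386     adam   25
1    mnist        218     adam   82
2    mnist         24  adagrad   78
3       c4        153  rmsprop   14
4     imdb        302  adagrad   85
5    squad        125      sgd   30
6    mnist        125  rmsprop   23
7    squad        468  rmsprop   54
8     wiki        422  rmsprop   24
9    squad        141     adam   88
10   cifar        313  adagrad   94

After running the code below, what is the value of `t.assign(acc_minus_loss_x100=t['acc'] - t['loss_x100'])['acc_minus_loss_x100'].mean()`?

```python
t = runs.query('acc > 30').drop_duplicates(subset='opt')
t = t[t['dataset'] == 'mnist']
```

-41.0

filter rows where acc > 30:
   dataset  loss_x100      opt  acc
1    mnist        218     adam   82
2    mnist         24  adagrad   78
4     imdb        302  adagrad   85
7    squad        468  rmsprop   54
9    squad        141     adam   88
10   cifar        313  adagrad   94
drop duplicate opt (keep=first):
  dataset  loss_x100      opt  acc
1   mnist        218     adam   82
2   mnist         24  adagrad   78
7   squad        468  rmsprop   54
filter rows where dataset == 'mnist':
  dataset  loss_x100      opt  acc
1   mnist        218     adam   82
2   mnist         24  adagrad   78
add column acc_minus_loss_x100 = t['acc'] - t['loss_x100']:
  dataset  loss_x100      opt  acc  acc_minus_loss_x100
1   mnist        218     adam   82                 -136
2   mnist         24  adagrad   78                   54
The mean of column 'acc_minus_loss_x100' is -41.0.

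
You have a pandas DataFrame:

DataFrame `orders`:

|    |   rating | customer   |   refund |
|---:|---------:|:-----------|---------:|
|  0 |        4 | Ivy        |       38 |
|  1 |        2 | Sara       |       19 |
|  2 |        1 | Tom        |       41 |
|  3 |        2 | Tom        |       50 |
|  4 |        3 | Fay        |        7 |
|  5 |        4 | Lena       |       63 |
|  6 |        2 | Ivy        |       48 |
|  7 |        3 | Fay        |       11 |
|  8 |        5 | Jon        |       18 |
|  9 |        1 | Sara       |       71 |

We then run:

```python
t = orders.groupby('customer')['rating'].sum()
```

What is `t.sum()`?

27

group by customer, sum of rating:
customer
Fay     6
Ivy     6
Jon     5
Lena    4
Sara    3
Tom     3
Name: rating, dtype: int64
Then the sum of the resulting series: 27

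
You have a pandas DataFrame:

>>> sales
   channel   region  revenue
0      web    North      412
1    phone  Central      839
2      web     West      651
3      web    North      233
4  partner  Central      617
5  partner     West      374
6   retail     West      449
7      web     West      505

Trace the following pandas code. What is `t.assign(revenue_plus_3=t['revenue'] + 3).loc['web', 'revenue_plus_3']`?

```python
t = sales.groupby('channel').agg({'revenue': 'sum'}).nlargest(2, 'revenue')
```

group by channel, sum of revenue:
         revenue
channel         
partner      991
phone        839
retail       449
web         1801
take 2 rows with largest revenue:
         revenue
channel         
web         1801
partner      991
add column revenue_plus_3 = t['revenue'] + 3:
         revenue  revenue_plus_3
channel                         
web         1801            1804
partner      991             994
Hence 1804.

1804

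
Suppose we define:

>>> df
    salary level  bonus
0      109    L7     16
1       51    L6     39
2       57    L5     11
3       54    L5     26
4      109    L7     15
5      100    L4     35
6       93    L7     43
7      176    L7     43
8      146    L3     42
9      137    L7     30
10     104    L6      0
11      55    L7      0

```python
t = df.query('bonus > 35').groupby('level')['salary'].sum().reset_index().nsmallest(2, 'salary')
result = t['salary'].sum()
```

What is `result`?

197

filter rows where bonus > 35:
   salary level  bonus
1      51    L6     39
6      93    L7     43
7     176    L7     43
8     146    L3     42
group by level, sum of salary:
level
L3    146
L6     51
L7    269
Name: salary, dtype: int64
reset_index():
  level  salary
0    L3     146
1    L6      51
2    L7     269
take 2 rows with smallest salary:
  level  salary
1    L6      51
0    L3     146
The sum of column 'salary' is 197.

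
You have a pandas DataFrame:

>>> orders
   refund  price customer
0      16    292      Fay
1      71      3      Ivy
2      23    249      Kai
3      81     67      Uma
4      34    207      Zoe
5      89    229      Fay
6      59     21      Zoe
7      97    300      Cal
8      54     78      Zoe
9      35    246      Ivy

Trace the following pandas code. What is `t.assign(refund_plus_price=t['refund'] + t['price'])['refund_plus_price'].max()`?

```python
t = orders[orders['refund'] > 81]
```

397

filter rows where refund > 81:
   refund  price customer
5      89    229      Fay
7      97    300      Cal
add column refund_plus_price = t['refund'] + t['price']:
   refund  price customer  refund_plus_price
5      89    229      Fay                318
7      97    300      Cal                397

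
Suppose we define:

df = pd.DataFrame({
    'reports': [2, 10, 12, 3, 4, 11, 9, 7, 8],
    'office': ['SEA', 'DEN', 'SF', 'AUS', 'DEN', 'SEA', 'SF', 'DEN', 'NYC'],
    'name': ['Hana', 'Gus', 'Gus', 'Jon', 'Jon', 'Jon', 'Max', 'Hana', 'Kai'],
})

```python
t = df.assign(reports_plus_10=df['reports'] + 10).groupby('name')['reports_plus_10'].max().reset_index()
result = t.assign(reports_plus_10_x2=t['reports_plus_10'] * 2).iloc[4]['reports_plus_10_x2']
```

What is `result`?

38

add column reports_plus_10 = df['reports'] + 10:
   reports office  name  reports_plus_10
0        2    SEA  Hana               12
1       10    DEN   Gus               20
2       12     SF   Gus               22
3        3    AUS   Jon               13
4        4    DEN   Jon               14
5       11    SEA   Jon               21
6        9     SF   Max               19
7        7    DEN  Hana               17
8        8    NYC   Kai               18
group by name, max of reports_plus_10:
name
Gus     22
Hana    17
Jon     21
Kai     18
Max     19
Name: reports_plus_10, dtype: int64
reset_index():
   name  reports_plus_10
0   Gus               22
1  Hana               17
2   Jon               21
3   Kai               18
4   Max               19
add column reports_plus_10_x2 = t['reports_plus_10'] * 2:
   name  reports_plus_10  reports_plus_10_x2
0   Gus               22                  44
1  Hana               17                  34
2   Jon               21                  42
3   Kai               18                  36
4   Max               19                  38
Then the value at position 4, column 'reports_plus_10_x2': 38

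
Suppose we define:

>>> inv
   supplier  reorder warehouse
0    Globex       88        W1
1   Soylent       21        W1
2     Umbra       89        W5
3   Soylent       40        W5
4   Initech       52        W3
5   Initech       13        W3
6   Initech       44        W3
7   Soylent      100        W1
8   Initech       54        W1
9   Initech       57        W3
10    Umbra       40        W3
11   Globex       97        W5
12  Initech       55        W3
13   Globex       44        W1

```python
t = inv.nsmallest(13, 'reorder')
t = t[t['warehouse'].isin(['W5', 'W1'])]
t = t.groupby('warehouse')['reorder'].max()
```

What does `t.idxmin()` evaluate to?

W1

take 13 rows with smallest reorder:
   supplier  reorder warehouse
5   Initech       13        W3
1   Soylent       21        W1
3   Soylent       40        W5
10    Umbra       40        W3
6   Initech       44        W3
13   Globex       44        W1
4   Initech       52        W3
8   Initech       54        W1
12  Initech       55        W3
9   Initech       57        W3
0    Globex       88        W1
2     Umbra       89        W5
11   Globex       97        W5
filter rows where warehouse in ['W5', 'W1']:
   supplier  reorder warehouse
1   Soylent       21        W1
3   Soylent       40        W5
13   Globex       44        W1
8   Initech       54        W1
0    Globex       88        W1
2     Umbra       89        W5
11   Globex       97        W5
group by warehouse, max of reorder:
warehouse
W1    88
W5    97
Name: reorder, dtype: int64
Then the label with the smallest value: W1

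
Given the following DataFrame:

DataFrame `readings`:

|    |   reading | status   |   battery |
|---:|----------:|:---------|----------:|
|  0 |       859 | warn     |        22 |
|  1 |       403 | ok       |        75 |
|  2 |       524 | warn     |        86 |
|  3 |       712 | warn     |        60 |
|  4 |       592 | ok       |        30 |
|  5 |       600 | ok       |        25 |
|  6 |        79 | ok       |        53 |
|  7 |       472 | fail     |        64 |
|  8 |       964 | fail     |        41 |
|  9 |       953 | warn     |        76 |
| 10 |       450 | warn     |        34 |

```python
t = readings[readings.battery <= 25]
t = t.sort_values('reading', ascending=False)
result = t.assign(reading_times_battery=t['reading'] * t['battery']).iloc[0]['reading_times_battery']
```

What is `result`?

18898

filter rows where battery <= 25:
   reading status  battery
0      859   warn       22
5      600     ok       25
sort by reading descending:
   reading status  battery
0      859   warn       22
5      600     ok       25
add column reading_times_battery = t['reading'] * t['battery']:
   reading status  battery  reading_times_battery
0      859   warn       22                  18898
5      600     ok       25                  15000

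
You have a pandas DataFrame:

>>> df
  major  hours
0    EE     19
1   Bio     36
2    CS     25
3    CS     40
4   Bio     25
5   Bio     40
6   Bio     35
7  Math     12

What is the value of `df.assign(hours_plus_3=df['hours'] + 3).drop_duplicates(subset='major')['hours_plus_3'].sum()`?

104

add column hours_plus_3 = df['hours'] + 3:
  major  hours  hours_plus_3
0    EE     19            22
1   Bio     36            39
2    CS     25            28
3    CS     40            43
4   Bio     25            28
5   Bio     40            43
6   Bio     35            38
7  Math     12            15
drop duplicate major (keep=first):
  major  hours  hours_plus_3
0    EE     19            22
1   Bio     36            39
2    CS     25            28
7  Math     12            15
Finally, sum of column 'hours_plus_3' = 104.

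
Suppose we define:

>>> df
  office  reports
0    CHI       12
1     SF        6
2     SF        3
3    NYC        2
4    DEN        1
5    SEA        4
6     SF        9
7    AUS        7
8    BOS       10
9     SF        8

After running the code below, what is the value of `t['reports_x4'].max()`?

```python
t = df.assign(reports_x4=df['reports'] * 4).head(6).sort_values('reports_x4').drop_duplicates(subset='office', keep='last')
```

add column reports_x4 = df['reports'] * 4:
  office  reports  reports_x4
0    CHI       12          48
1     SF        6          24
2     SF        3          12
3    NYC        2           8
4    DEN        1           4
5    SEA        4          16
6     SF        9          36
7    AUS        7          28
8    BOS       10          40
9     SF        8          32
take first 6 rows:
  office  reports  reports_x4
0    CHI       12          48
1     SF        6          24
2     SF        3          12
3    NYC        2           8
4    DEN        1           4
5    SEA        4          16
sort by reports_x4:
  office  reports  reports_x4
4    DEN        1           4
3    NYC        2           8
2     SF        3          12
5    SEA        4          16
1     SF        6          24
0    CHI       12          48
drop duplicate office (keep=last):
  office  reports  reports_x4
4    DEN        1           4
3    NYC        2           8
5    SEA        4          16
1     SF        6          24
0    CHI       12          48

48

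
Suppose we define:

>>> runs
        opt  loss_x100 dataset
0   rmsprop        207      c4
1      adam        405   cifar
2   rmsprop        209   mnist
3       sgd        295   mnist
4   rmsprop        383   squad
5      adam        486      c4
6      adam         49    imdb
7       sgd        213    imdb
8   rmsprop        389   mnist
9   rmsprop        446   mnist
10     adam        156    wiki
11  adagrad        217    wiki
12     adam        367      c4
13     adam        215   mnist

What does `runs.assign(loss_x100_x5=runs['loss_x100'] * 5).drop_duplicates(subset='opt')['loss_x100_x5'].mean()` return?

add column loss_x100_x5 = runs['loss_x100'] * 5:
        opt  loss_x100 dataset  loss_x100_x5
0   rmsprop        207      c4          1035
1      adam        405   cifar          2025
2   rmsprop        209   mnist          1045
3       sgd        295   mnist          1475
4   rmsprop        383   squad          1915
5      adam        486      c4          2430
6      adam         49    imdb           245
7       sgd        213    imdb          1065
8   rmsprop        389   mnist          1945
9   rmsprop        446   mnist          2230
10     adam        156    wiki           780
11  adagrad        217    wiki          1085
12     adam        367      c4          1835
13     adam        215   mnist          1075
drop duplicate opt (keep=first):
        opt  loss_x100 dataset  loss_x100_x5
0   rmsprop        207      c4          1035
1      adam        405   cifar          2025
3       sgd        295   mnist          1475
11  adagrad        217    wiki          1085
Reading off the mean of column 'loss_x100_x5', we get 1405.0.

1405.0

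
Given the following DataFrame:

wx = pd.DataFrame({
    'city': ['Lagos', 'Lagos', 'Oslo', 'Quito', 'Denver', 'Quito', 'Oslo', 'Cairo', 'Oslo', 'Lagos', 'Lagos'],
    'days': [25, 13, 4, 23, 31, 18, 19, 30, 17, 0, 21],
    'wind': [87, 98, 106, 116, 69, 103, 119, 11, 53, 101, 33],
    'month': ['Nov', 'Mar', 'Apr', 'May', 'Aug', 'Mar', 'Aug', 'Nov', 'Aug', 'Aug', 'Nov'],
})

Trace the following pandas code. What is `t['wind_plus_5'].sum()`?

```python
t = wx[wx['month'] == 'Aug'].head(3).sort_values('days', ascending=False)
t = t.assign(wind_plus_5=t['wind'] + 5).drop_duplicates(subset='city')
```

198

filter rows where month == 'Aug':
     city  days  wind month
4  Denver    31    69   Aug
6    Oslo    19   119   Aug
8    Oslo    17    53   Aug
9   Lagos     0   101   Aug
take first 3 rows:
     city  days  wind month
4  Denver    31    69   Aug
6    Oslo    19   119   Aug
8    Oslo    17    53   Aug
sort by days descending:
     city  days  wind month
4  Denver    31    69   Aug
6    Oslo    19   119   Aug
8    Oslo    17    53   Aug
add column wind_plus_5 = t['wind'] + 5:
     city  days  wind month  wind_plus_5
4  Denver    31    69   Aug           74
6    Oslo    19   119   Aug          124
8    Oslo    17    53   Aug           58
drop duplicate city (keep=first):
     city  days  wind month  wind_plus_5
4  Denver    31    69   Aug           74
6    Oslo    19   119   Aug          124
Taking the sum of column 'wind_plus_5' gives 198.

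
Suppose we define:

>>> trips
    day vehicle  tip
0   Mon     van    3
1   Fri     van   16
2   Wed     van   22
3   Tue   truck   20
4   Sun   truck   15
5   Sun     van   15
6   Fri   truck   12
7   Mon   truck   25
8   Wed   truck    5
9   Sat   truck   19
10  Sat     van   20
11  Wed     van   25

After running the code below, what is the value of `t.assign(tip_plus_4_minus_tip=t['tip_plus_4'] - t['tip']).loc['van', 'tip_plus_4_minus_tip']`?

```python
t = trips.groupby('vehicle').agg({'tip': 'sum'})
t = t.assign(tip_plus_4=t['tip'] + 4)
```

4

group by vehicle, sum of tip:
         tip
vehicle     
truck     96
van      101
add column tip_plus_4 = t['tip'] + 4:
         tip  tip_plus_4
vehicle                 
truck     96         100
van      101         105
add column tip_plus_4_minus_tip = t['tip_plus_4'] - t['tip']:
         tip  tip_plus_4  tip_plus_4_minus_tip
vehicle                                       
truck     96         100                     4
van      101         105                     4
So loc['van', 'tip_plus_4_minus_tip'] = 4.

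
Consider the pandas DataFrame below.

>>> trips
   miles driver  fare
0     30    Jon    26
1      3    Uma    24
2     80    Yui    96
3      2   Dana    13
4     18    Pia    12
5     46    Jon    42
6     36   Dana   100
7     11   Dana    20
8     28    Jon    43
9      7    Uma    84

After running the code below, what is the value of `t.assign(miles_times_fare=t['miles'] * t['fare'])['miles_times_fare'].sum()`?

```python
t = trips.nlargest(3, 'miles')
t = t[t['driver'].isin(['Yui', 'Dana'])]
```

take 3 rows with largest miles:
   miles driver  fare
2     80    Yui    96
5     46    Jon    42
6     36   Dana   100
filter rows where driver in ['Yui', 'Dana']:
   miles driver  fare
2     80    Yui    96
6     36   Dana   100
add column miles_times_fare = t['miles'] * t['fare']:
   miles driver  fare  miles_times_fare
2     80    Yui    96              7680
6     36   Dana   100              3600
Hence 11280.

11280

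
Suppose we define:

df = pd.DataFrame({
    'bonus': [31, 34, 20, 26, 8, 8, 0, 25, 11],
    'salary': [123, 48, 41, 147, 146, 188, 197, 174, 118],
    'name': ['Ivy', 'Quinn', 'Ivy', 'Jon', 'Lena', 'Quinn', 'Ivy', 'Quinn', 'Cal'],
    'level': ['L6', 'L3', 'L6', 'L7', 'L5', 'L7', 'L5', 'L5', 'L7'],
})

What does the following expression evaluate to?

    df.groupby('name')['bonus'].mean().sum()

group by name, mean of bonus:
name
Cal      11.000000
Ivy      17.000000
Jon      26.000000
Lena      8.000000
Quinn    22.333333
Name: bonus, dtype: float64

84.3333333333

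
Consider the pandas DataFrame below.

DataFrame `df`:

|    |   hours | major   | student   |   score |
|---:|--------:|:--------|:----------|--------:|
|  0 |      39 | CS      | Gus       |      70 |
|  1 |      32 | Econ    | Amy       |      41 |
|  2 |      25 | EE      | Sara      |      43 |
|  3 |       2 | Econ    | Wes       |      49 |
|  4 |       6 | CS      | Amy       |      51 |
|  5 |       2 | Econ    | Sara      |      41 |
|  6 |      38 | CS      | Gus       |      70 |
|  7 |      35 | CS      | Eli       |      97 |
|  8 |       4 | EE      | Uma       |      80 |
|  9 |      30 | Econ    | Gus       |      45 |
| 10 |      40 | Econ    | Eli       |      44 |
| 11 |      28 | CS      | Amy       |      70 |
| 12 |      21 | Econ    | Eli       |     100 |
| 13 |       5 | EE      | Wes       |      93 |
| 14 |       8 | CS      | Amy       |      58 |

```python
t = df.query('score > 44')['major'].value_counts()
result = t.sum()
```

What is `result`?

filter rows where score > 44:
    hours major student  score
0      39    CS     Gus     70
3       2  Econ     Wes     49
4       6    CS     Amy     51
6      38    CS     Gus     70
7      35    CS     Eli     97
8       4    EE     Uma     80
9      30  Econ     Gus     45
11     28    CS     Amy     70
12     21  Econ     Eli    100
13      5    EE     Wes     93
14      8    CS     Amy     58
value_counts of major:
major
CS      6
Econ    3
EE      2
Name: count, dtype: int64
So sum() = 11.

11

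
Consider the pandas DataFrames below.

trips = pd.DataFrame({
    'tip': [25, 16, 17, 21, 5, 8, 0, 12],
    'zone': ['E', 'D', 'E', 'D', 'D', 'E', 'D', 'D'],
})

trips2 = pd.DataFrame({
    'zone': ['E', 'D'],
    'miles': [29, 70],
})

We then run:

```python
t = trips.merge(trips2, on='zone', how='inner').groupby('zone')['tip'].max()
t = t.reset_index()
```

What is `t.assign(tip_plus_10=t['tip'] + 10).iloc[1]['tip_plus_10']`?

merge on 'zone' (how='inner') → 8 rows:
   tip zone  miles
0   25    E     29
1   16    D     70
2   17    E     29
3   21    D     70
4    5    D     70
5    8    E     29
6    0    D     70
7   12    D     70
group by zone, max of tip:
zone
D    21
E    25
Name: tip, dtype: int64
reset_index():
  zone  tip
0    D   21
1    E   25
add column tip_plus_10 = t['tip'] + 10:
  zone  tip  tip_plus_10
0    D   21           31
1    E   25           35
Then the value at position 1, column 'tip_plus_10': 35

35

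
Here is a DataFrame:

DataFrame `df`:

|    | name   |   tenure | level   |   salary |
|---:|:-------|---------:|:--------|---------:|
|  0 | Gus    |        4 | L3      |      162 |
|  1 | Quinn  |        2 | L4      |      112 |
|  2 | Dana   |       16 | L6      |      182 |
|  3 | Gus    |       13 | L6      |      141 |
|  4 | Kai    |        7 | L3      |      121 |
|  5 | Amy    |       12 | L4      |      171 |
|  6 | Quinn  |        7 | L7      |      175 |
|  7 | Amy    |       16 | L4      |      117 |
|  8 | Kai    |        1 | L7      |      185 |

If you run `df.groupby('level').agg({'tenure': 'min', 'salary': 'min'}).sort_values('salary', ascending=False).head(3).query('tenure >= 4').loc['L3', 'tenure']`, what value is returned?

group by level: min(tenure), min(salary):
       tenure  salary
level                
L3          4     121
L4          2     112
L6         13     141
L7          1     175
sort by salary descending:
       tenure  salary
level                
L7          1     175
L6         13     141
L3          4     121
L4          2     112
take first 3 rows:
       tenure  salary
level                
L7          1     175
L6         13     141
L3          4     121
filter rows where tenure >= 4:
       tenure  salary
level                
L6         13     141
L3          4     121
Finally, value at row 'L3', column 'tenure' = 4.

4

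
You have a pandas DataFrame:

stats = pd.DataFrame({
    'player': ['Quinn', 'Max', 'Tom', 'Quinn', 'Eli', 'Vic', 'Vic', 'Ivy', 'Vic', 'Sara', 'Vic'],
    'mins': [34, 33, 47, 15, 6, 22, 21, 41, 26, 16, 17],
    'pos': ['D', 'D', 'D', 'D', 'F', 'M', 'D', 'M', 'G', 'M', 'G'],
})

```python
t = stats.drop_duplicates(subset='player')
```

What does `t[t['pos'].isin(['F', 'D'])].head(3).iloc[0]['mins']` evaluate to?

drop duplicate player (keep=first):
  player  mins pos
0  Quinn    34   D
1    Max    33   D
2    Tom    47   D
4    Eli     6   F
5    Vic    22   M
7    Ivy    41   M
9   Sara    16   M
filter rows where pos in ['F', 'D']:
  player  mins pos
0  Quinn    34   D
1    Max    33   D
2    Tom    47   D
4    Eli     6   F
take first 3 rows:
  player  mins pos
0  Quinn    34   D
1    Max    33   D
2    Tom    47   D

34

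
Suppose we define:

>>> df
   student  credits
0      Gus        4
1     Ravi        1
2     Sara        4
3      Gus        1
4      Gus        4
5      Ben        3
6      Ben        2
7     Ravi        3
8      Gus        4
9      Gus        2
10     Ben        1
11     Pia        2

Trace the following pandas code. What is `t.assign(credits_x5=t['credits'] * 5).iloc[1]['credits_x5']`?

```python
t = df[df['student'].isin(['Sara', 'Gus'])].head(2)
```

filter rows where student in ['Sara', 'Gus']:
  student  credits
0     Gus        4
2    Sara        4
3     Gus        1
4     Gus        4
8     Gus        4
9     Gus        2
take first 2 rows:
  student  credits
0     Gus        4
2    Sara        4
add column credits_x5 = t['credits'] * 5:
  student  credits  credits_x5
0     Gus        4          20
2    Sara        4          20
The value at position 1, column 'credits_x5' is 20.

20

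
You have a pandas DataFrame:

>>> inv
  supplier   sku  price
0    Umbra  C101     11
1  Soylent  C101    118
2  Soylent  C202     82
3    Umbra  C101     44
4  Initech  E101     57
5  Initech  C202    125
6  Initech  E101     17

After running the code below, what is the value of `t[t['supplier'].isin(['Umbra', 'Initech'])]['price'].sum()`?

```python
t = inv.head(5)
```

take first 5 rows:
  supplier   sku  price
0    Umbra  C101     11
1  Soylent  C101    118
2  Soylent  C202     82
3    Umbra  C101     44
4  Initech  E101     57
filter rows where supplier in ['Umbra', 'Initech']:
  supplier   sku  price
0    Umbra  C101     11
3    Umbra  C101     44
4  Initech  E101     57
Taking the sum of column 'price' gives 112.

112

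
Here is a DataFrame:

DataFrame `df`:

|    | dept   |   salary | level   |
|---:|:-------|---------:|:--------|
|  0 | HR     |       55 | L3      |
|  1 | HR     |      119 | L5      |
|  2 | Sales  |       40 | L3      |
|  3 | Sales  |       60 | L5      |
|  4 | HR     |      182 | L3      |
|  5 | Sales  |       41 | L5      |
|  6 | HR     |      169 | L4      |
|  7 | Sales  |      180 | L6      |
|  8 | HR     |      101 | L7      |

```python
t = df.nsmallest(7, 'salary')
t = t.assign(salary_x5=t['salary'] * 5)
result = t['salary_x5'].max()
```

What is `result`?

845

take 7 rows with smallest salary:
    dept  salary level
2  Sales      40    L3
5  Sales      41    L5
0     HR      55    L3
3  Sales      60    L5
8     HR     101    L7
1     HR     119    L5
6     HR     169    L4
add column salary_x5 = t['salary'] * 5:
    dept  salary level  salary_x5
2  Sales      40    L3        200
5  Sales      41    L5        205
0     HR      55    L3        275
3  Sales      60    L5        300
8     HR     101    L7        505
1     HR     119    L5        595
6     HR     169    L4        845
The max of column 'salary_x5' is 845.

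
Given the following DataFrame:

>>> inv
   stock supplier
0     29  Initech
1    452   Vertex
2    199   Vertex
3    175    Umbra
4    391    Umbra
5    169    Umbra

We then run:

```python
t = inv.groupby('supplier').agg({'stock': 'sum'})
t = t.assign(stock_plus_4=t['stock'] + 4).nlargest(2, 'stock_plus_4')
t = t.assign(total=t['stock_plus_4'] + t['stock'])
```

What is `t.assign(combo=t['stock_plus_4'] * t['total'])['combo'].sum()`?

group by supplier, sum of stock:
          stock
supplier       
Initech      29
Umbra       735
Vertex      651
add column stock_plus_4 = t['stock'] + 4:
          stock  stock_plus_4
supplier                     
Initech      29            33
Umbra       735           739
Vertex      651           655
take 2 rows with largest stock_plus_4:
          stock  stock_plus_4
supplier                     
Umbra       735           739
Vertex      651           655
add column total = t['stock_plus_4'] + t['stock']:
          stock  stock_plus_4  total
supplier                            
Umbra       735           739   1474
Vertex      651           655   1306
add column combo = t['stock_plus_4'] * t['total']:
          stock  stock_plus_4  total    combo
supplier                                     
Umbra       735           739   1474  1089286
Vertex      651           655   1306   855430
The sum of column 'combo' is 1944716.

1944716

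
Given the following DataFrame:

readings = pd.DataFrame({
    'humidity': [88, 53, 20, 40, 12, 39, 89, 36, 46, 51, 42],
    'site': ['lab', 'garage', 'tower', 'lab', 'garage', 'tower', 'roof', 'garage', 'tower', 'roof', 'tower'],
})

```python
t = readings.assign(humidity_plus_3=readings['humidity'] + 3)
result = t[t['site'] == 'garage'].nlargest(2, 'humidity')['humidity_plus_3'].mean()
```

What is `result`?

add column humidity_plus_3 = readings['humidity'] + 3:
    humidity    site  humidity_plus_3
0         88     lab               91
1         53  garage               56
2         20   tower               23
3         40     lab               43
4         12  garage               15
5         39   tower               42
6         89    roof               92
7         36  garage               39
8         46   tower               49
9         51    roof               54
10        42   tower               45
filter rows where site == 'garage':
   humidity    site  humidity_plus_3
1        53  garage               56
4        12  garage               15
7        36  garage               39
take 2 rows with largest humidity:
   humidity    site  humidity_plus_3
1        53  garage               56
7        36  garage               39
Hence 47.5.

47.5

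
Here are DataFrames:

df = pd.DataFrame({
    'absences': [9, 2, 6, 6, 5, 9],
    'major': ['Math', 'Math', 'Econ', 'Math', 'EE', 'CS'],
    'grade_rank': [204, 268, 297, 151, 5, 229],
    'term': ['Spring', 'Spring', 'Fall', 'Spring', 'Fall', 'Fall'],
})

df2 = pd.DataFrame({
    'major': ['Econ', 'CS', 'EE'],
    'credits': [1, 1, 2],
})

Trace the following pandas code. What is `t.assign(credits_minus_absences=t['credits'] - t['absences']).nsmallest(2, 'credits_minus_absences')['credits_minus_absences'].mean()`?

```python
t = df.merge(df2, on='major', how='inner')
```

merge on 'major' (how='inner') → 3 rows:
   absences major  grade_rank  term  credits
0         6  Econ         297  Fall        1
1         5    EE           5  Fall        2
2         9    CS         229  Fall        1
add column credits_minus_absences = t['credits'] - t['absences']:
   absences major  grade_rank  term  credits  credits_minus_absences
0         6  Econ         297  Fall        1                      -5
1         5    EE           5  Fall        2                      -3
2         9    CS         229  Fall        1                      -8
take 2 rows with smallest credits_minus_absences:
   absences major  grade_rank  term  credits  credits_minus_absences
2         9    CS         229  Fall        1                      -8
0         6  Econ         297  Fall        1                      -5
The mean of column 'credits_minus_absences' is -6.5.

-6.5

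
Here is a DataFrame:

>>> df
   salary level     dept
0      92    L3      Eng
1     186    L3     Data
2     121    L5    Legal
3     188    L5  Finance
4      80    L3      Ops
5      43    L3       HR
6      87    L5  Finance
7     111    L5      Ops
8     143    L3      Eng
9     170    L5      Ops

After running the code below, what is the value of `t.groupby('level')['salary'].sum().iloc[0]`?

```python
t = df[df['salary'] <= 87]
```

123

filter rows where salary <= 87:
   salary level     dept
4      80    L3      Ops
5      43    L3       HR
6      87    L5  Finance
group by level, sum of salary:
level
L3    123
L5     87
Name: salary, dtype: int64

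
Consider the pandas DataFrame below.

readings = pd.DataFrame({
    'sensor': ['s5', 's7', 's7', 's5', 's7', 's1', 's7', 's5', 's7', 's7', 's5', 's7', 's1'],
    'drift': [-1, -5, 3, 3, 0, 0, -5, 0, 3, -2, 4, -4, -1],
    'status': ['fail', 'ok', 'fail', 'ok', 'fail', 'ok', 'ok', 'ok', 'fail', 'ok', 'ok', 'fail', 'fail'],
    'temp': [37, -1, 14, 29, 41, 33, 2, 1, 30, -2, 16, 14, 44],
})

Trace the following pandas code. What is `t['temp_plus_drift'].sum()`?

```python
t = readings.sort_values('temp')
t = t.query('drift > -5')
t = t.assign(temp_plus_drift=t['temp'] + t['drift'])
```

262

sort by temp:
   sensor  drift status  temp
9      s7     -2     ok    -2
1      s7     -5     ok    -1
7      s5      0     ok     1
6      s7     -5     ok     2
2      s7      3   fail    14
11     s7     -4   fail    14
10     s5      4     ok    16
3      s5      3     ok    29
8      s7      3   fail    30
5      s1      0     ok    33
0      s5     -1   fail    37
4      s7      0   fail    41
12     s1     -1   fail    44
filter rows where drift > -5:
   sensor  drift status  temp
9      s7     -2     ok    -2
7      s5      0     ok     1
2      s7      3   fail    14
11     s7     -4   fail    14
10     s5      4     ok    16
3      s5      3     ok    29
8      s7      3   fail    30
5      s1      0     ok    33
0      s5     -1   fail    37
4      s7      0   fail    41
12     s1     -1   fail    44
add column temp_plus_drift = t['temp'] + t['drift']:
   sensor  drift status  temp  temp_plus_drift
9      s7     -2     ok    -2               -4
7      s5      0     ok     1                1
2      s7      3   fail    14               17
11     s7     -4   fail    14               10
10     s5      4     ok    16               20
3      s5      3     ok    29               32
8      s7      3   fail    30               33
5      s1      0     ok    33               33
0      s5     -1   fail    37               36
4      s7      0   fail    41               41
12     s1     -1   fail    44               43
So sum() = 262.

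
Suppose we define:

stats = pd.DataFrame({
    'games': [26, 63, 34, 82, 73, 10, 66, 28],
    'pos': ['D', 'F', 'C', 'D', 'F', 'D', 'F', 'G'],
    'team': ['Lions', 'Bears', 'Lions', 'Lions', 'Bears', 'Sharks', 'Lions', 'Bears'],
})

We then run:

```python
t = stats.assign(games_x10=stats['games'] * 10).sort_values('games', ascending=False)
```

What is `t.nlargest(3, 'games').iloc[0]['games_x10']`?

add column games_x10 = stats['games'] * 10:
   games pos    team  games_x10
0     26   D   Lions        260
1     63   F   Bears        630
2     34   C   Lions        340
3     82   D   Lions        820
4     73   F   Bears        730
5     10   D  Sharks        100
6     66   F   Lions        660
7     28   G   Bears        280
sort by games descending:
   games pos    team  games_x10
3     82   D   Lions        820
4     73   F   Bears        730
6     66   F   Lions        660
1     63   F   Bears        630
2     34   C   Lions        340
7     28   G   Bears        280
0     26   D   Lions        260
5     10   D  Sharks        100
take 3 rows with largest games:
   games pos   team  games_x10
3     82   D  Lions        820
4     73   F  Bears        730
6     66   F  Lions        660

820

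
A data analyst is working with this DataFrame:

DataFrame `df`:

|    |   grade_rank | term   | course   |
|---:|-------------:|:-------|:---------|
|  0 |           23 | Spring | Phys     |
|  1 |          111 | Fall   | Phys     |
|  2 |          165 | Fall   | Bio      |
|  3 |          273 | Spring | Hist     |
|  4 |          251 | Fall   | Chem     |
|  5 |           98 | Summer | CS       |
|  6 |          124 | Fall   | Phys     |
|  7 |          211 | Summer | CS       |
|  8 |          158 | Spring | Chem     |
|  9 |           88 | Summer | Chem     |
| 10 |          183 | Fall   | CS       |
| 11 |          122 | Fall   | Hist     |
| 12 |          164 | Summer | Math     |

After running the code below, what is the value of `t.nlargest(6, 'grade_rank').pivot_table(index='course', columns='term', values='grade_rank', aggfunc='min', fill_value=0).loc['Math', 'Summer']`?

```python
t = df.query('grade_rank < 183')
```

filter rows where grade_rank < 183:
    grade_rank    term course
0           23  Spring   Phys
1          111    Fall   Phys
2          165    Fall    Bio
5           98  Summer     CS
6          124    Fall   Phys
8          158  Spring   Chem
9           88  Summer   Chem
11         122    Fall   Hist
12         164  Summer   Math
take 6 rows with largest grade_rank:
    grade_rank    term course
2          165    Fall    Bio
12         164  Summer   Math
8          158  Spring   Chem
6          124    Fall   Phys
11         122    Fall   Hist
1          111    Fall   Phys
pivot: rows=course, cols=term, min(grade_rank):
term    Fall  Spring  Summer
course                      
Bio      165       0       0
Chem       0     158       0
Hist     122       0       0
Math       0       0     164
Phys     111       0       0
Reading off the value at row 'Math', column 'Summer', we get 164.

164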